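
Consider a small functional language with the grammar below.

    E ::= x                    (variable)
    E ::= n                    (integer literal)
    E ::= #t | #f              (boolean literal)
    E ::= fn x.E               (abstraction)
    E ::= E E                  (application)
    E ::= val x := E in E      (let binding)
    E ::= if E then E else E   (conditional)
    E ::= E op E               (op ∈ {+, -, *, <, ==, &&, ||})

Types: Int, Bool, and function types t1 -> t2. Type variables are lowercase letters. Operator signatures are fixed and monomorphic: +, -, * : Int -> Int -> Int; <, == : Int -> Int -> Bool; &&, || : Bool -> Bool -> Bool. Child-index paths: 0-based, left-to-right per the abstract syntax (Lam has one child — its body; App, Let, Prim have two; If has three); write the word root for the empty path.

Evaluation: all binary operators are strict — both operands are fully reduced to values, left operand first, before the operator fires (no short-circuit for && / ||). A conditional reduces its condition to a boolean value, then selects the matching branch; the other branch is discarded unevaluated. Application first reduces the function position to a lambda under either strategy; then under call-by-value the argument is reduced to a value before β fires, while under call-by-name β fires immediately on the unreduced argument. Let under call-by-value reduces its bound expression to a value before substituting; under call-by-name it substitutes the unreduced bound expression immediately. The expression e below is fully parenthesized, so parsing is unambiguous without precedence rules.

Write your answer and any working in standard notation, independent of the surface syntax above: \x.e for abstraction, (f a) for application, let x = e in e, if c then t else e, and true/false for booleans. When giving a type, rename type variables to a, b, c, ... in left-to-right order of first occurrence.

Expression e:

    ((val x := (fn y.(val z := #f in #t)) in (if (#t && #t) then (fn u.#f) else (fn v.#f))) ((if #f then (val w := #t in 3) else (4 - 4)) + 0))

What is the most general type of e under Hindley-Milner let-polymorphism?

Trace:
let z : Bool
\y._ : a -> Bool
let x : forall. a -> Bool
  unify Bool ~ Bool
  unify Bool ~ Bool
  unify Bool ~ Bool
\u._ : b -> Bool
\v._ : c -> Bool
  unify b -> Bool ~ c -> Bool
  unify b ~ c
  unify Bool ~ Bool
  unify Bool ~ Bool
let w : Bool
  unify Int ~ Int
  unify Int ~ Int
  unify Int ~ Int
  unify Int ~ Int
  unify Int ~ Int
  unify c -> Bool ~ Int -> d
  unify c ~ Int
  unify Bool ~ d
_ _ : Bool

Answer: Bool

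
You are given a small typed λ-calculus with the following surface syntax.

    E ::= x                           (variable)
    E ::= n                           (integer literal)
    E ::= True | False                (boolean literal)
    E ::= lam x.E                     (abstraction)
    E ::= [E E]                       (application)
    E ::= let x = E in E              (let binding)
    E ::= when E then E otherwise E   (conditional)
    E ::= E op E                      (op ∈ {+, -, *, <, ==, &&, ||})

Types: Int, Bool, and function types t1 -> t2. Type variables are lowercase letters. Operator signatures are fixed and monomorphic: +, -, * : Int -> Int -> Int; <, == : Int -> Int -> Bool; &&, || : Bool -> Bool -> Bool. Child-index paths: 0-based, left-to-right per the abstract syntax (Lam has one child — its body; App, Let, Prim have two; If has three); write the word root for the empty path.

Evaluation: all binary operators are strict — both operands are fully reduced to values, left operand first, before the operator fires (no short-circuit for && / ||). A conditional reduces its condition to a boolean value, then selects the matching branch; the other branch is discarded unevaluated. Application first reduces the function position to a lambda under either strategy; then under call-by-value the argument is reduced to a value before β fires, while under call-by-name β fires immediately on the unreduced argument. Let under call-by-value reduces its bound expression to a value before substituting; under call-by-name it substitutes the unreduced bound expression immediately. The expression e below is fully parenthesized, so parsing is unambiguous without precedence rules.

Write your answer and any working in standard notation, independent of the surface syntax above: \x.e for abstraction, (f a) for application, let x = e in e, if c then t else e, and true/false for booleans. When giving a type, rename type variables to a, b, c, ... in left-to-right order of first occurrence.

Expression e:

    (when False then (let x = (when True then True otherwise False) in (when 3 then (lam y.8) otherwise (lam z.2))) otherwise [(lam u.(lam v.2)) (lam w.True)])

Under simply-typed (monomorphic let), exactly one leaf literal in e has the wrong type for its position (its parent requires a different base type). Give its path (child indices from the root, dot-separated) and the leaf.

Working:
  unify Bool ~ Bool
  unify Bool ~ Bool
  unify Bool ~ Bool
let x : Bool
  unify Int ~ Bool
  FAIL: mismatch Int ~ Bool

Answer: 1.1.0 : 3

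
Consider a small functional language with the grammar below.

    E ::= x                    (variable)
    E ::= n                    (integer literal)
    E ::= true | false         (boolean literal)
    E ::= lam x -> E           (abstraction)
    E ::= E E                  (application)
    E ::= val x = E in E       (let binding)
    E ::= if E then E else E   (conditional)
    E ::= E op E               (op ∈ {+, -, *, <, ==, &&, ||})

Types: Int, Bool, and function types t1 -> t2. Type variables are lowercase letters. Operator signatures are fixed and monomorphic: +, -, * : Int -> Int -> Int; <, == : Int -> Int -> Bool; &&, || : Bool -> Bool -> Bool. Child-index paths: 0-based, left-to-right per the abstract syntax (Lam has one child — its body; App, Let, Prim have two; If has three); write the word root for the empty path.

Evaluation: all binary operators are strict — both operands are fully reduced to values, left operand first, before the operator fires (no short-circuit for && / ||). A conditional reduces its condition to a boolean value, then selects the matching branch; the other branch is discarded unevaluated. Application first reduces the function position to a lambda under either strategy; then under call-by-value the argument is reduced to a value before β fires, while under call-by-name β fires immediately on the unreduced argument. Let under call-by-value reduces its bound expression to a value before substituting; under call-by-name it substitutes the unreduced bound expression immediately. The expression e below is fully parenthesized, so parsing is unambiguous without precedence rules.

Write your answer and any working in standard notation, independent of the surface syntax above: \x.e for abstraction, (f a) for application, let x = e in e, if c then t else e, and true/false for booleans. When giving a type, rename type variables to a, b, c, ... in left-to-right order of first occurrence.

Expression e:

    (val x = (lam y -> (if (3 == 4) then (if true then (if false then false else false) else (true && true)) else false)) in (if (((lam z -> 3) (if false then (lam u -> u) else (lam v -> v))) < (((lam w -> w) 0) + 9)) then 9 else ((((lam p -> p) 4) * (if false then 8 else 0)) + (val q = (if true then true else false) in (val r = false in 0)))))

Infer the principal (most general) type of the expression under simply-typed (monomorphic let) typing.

Answer: Int

Working:
  unify Int ~ Int
  unify Int ~ Int
  unify Bool ~ Bool
  unify Bool ~ Bool
  unify Bool ~ Bool
  unify Bool ~ Bool
  unify Bool ~ Bool
  unify Bool ~ Bool
  unify Bool ~ Bool
  unify Bool ~ Bool
\y._ : a -> Bool
let x : a -> Bool
\z._ : b -> Int
  unify Bool ~ Bool
u : c
\u._ : c -> c
v : d
\v._ : d -> d
  unify c -> c ~ d -> d
  unify c ~ d
  unify d ~ d
  unify b -> Int ~ (d -> d) -> e
  unify b ~ d -> d
  unify Int ~ e
_ _ : Int
  unify Int ~ Int
w : f
\w._ : f -> f
  unify f -> f ~ Int -> g
  unify f ~ Int
  unify Int ~ g
_ _ : Int
  unify Int ~ Int
  unify Int ~ Int
  unify Int ~ Int
  unify Bool ~ Bool
p : h
\p._ : h -> h
  unify h -> h ~ Int -> i
  unify h ~ Int
  unify Int ~ i
_ _ : Int
  unify Int ~ Int
  unify Bool ~ Bool
  unify Int ~ Int
  unify Int ~ Int
  unify Int ~ Int
  unify Bool ~ Bool
  unify Bool ~ Bool
let q : Bool
let r : Bool
  unify Int ~ Int
  unify Int ~ Int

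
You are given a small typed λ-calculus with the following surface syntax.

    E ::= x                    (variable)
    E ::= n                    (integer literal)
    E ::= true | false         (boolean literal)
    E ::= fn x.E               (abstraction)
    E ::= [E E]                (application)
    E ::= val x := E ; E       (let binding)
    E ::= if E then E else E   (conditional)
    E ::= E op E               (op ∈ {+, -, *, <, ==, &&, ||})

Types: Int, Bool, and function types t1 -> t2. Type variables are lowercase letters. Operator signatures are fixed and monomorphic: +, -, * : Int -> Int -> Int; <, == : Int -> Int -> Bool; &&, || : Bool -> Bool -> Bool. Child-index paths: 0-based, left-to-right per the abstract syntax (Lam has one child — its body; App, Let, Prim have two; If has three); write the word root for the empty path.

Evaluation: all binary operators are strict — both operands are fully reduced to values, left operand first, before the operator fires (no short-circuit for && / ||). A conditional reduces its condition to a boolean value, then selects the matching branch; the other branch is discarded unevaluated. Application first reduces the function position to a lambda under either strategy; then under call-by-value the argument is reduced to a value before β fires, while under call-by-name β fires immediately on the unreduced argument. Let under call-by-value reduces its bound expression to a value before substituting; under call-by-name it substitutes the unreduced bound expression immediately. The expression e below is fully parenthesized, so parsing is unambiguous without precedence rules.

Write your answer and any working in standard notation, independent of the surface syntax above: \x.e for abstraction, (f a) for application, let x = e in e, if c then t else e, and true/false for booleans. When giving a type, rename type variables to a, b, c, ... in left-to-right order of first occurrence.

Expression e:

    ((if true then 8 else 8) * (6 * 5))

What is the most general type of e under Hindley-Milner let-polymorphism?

Answer: Int

Derivation:
  unify Bool ~ Bool
  unify Int ~ Int
  unify Int ~ Int
  unify Int ~ Int
  unify Int ~ Int
  unify Int ~ Int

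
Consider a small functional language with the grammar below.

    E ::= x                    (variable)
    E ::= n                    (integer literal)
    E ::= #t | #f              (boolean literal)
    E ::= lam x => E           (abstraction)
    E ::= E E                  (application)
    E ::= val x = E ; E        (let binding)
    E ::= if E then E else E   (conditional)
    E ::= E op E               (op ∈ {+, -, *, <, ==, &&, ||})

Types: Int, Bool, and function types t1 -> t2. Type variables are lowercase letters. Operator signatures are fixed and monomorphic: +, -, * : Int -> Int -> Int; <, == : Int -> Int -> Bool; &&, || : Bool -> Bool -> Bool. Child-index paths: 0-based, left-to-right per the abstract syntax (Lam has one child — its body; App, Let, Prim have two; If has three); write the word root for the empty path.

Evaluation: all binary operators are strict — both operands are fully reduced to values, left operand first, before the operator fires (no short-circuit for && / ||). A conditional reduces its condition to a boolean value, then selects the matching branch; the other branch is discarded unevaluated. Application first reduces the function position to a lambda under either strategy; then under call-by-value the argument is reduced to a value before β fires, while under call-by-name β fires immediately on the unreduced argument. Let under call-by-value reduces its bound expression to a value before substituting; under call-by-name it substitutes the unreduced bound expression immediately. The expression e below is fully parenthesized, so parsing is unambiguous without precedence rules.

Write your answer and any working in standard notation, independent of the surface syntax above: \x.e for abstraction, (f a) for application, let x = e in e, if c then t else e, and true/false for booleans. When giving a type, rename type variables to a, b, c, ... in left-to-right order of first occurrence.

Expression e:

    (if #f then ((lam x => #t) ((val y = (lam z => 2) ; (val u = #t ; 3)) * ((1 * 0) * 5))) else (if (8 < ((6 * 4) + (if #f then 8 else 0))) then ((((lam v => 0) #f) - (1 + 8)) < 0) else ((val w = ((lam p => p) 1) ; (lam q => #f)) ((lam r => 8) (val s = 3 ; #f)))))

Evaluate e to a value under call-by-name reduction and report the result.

Answer: true

Derivation:
step 0: (if false then ((\x.true) ((let y = (\z.2) in (let u = true in 3)) * ((1 * 0) * 5))) else (if (8 < ((6 * 4) + (if false then 8 else 0))) then ((((\v.0) false) - (1 + 8)) < 0) else ((let w = ((\p.p) 1) in (\q.false)) ((\r.8) (let s = 3 in false)))))
step 1: [if@root] (if (8 < ((6 * 4) + (if false then 8 else 0))) then ((((\v.0) false) - (1 + 8)) < 0) else ((let w = ((\p.p) 1) in (\q.false)) ((\r.8) (let s = 3 in false))))
step 2: [delta@0.1.0] (if (8 < (24 + (if false then 8 else 0))) then ((((\v.0) false) - (1 + 8)) < 0) else ((let w = ((\p.p) 1) in (\q.false)) ((\r.8) (let s = 3 in false))))
step 3: [if@0.1.1] (if (8 < (24 + 0)) then ((((\v.0) false) - (1 + 8)) < 0) else ((let w = ((\p.p) 1) in (\q.false)) ((\r.8) (let s = 3 in false))))
step 4: [delta@0.1] (if (8 < 24) then ((((\v.0) false) - (1 + 8)) < 0) else ((let w = ((\p.p) 1) in (\q.false)) ((\r.8) (let s = 3 in false))))
step 5: [delta@0] (if true then ((((\v.0) false) - (1 + 8)) < 0) else ((let w = ((\p.p) 1) in (\q.false)) ((\r.8) (let s = 3 in false))))
step 6: [if@root] ((((\v.0) false) - (1 + 8)) < 0)
step 7: [beta@0.0] ((0 - (1 + 8)) < 0)
step 8: [delta@0.1] ((0 - 9) < 0)
step 9: [delta@0] (-9 < 0)
step 10: [delta@root] true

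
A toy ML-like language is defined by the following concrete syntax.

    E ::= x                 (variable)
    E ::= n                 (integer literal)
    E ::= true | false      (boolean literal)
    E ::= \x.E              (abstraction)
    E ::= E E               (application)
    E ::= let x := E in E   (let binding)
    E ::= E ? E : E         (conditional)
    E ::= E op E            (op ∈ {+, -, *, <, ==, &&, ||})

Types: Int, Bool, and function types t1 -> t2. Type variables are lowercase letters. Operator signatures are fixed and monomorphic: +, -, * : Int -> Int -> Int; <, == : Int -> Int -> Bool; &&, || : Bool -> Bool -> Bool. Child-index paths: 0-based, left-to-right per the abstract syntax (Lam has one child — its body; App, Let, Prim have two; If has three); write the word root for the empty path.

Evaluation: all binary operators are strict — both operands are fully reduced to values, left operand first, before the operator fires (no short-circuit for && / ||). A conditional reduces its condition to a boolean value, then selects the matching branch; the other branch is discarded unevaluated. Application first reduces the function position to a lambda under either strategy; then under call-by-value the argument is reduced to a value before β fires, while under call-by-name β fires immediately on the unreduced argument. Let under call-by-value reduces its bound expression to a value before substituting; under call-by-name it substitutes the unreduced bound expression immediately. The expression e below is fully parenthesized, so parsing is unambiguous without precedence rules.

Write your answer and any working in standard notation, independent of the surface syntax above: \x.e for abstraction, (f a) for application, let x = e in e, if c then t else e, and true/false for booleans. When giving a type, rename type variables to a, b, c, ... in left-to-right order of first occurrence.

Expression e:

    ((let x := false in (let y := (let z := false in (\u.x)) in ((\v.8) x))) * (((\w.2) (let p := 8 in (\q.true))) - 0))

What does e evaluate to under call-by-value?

Answer: 16

Trace:
step 0: ((let x = false in (let y = (let z = false in (\u.x)) in ((\v.8) x))) * (((\w.2) (let p = 8 in (\q.true))) - 0))
step 1: [let@0] ((let y = (let z = false in (\u.false)) in ((\v.8) false)) * (((\w.2) (let p = 8 in (\q.true))) - 0))
step 2: [let@0.0] ((let y = (\u.false) in ((\v.8) false)) * (((\w.2) (let p = 8 in (\q.true))) - 0))
step 3: [let@0] (((\v.8) false) * (((\w.2) (let p = 8 in (\q.true))) - 0))
step 4: [beta@0] (8 * (((\w.2) (let p = 8 in (\q.true))) - 0))
step 5: [let@1.0.1] (8 * (((\w.2) (\q.true)) - 0))
step 6: [beta@1.0] (8 * (2 - 0))
step 7: [delta@1] (8 * 2)
step 8: [delta@root] 16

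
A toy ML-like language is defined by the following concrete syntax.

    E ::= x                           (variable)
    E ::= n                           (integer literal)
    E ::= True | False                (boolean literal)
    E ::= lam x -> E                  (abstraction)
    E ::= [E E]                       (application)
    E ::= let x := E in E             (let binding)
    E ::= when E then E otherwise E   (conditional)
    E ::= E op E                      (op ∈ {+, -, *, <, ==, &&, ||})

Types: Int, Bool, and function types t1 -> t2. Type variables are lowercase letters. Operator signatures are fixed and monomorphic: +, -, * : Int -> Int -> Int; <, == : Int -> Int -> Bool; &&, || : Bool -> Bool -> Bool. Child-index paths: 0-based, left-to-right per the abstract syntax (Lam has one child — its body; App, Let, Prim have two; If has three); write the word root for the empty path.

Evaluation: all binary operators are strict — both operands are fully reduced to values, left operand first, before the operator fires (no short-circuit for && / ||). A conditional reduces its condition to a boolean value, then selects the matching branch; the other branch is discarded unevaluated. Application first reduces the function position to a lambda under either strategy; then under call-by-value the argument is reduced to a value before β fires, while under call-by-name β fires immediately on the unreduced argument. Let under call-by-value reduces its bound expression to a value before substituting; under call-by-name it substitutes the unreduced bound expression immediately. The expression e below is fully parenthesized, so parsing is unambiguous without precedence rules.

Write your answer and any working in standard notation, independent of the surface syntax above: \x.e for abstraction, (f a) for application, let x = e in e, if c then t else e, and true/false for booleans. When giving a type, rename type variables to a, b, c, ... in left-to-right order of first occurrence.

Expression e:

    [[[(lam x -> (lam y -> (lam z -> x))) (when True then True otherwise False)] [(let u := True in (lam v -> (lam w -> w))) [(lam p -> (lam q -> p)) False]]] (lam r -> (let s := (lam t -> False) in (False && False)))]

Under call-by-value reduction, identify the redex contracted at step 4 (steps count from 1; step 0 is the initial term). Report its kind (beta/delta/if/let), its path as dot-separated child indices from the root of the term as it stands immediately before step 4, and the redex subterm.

Answer: beta at 0.1.1 : ((\p.(\q.p)) false)

Derivation:
step 0: ((((\x.(\y.(\z.x))) (if true then true else false)) ((let u = true in (\v.(\w.w))) ((\p.(\q.p)) false))) (\r.(let s = (\t.false) in (false && false))))
step 1: [if@0.0.1] ((((\x.(\y.(\z.x))) true) ((let u = true in (\v.(\w.w))) ((\p.(\q.p)) false))) (\r.(let s = (\t.false) in (false && false))))
step 2: [beta@0.0] (((\y.(\z.true)) ((let u = true in (\v.(\w.w))) ((\p.(\q.p)) false))) (\r.(let s = (\t.false) in (false && false))))
step 3: [let@0.1.0] (((\y.(\z.true)) ((\v.(\w.w)) ((\p.(\q.p)) false))) (\r.(let s = (\t.false) in (false && false))))
step 4: [beta@0.1.1] (((\y.(\z.true)) ((\v.(\w.w)) (\q.false))) (\r.(let s = (\t.false) in (false && false))))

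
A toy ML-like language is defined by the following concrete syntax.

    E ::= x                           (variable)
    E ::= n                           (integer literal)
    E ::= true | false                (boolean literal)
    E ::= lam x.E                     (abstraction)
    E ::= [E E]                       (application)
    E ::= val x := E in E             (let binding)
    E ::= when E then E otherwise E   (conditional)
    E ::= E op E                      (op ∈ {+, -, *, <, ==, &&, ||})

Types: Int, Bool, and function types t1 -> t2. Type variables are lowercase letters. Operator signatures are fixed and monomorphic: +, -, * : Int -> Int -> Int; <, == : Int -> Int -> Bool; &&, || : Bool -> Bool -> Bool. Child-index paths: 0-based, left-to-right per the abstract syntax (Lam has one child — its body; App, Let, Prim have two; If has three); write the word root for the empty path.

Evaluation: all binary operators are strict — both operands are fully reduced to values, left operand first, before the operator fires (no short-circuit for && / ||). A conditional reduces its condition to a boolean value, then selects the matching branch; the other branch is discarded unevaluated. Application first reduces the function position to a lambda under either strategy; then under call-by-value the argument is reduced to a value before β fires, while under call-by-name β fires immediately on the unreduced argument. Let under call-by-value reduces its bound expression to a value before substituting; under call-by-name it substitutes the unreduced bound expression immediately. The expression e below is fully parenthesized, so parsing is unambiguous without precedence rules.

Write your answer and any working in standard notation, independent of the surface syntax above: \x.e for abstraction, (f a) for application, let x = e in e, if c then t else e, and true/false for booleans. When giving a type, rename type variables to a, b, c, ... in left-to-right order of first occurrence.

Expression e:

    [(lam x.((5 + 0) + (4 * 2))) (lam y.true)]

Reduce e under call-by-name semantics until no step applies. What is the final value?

Answer: 13

Trace:
step 0: ((\x.((5 + 0) + (4 * 2))) (\y.true))
step 1: [beta@root] ((5 + 0) + (4 * 2))
step 2: [delta@0] (5 + (4 * 2))
step 3: [delta@1] (5 + 8)
step 4: [delta@root] 13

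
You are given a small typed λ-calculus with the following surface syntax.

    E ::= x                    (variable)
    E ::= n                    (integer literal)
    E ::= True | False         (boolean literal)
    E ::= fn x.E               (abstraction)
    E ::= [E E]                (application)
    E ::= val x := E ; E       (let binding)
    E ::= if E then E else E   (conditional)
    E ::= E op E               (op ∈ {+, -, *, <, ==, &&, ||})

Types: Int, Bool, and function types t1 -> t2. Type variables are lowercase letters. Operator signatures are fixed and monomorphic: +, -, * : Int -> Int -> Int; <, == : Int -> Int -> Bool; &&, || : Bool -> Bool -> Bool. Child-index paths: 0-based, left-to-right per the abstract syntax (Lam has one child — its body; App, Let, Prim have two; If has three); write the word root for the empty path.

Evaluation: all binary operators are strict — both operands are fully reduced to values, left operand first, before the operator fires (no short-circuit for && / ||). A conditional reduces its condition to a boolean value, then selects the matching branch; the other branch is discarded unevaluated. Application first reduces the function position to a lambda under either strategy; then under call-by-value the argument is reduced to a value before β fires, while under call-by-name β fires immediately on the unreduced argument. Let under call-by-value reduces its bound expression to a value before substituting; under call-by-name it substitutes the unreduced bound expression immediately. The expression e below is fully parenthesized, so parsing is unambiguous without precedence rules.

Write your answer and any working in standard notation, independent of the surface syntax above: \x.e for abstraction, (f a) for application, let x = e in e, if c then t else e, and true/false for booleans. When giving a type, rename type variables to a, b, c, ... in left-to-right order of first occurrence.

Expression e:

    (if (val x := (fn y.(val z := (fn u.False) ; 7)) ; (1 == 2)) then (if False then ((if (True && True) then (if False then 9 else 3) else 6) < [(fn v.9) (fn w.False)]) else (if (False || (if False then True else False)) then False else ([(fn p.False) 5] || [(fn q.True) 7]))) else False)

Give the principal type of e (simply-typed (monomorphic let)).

Working:
\u._ : b -> Bool
let z : b -> Bool
\y._ : a -> Int
let x : a -> Int
  unify Int ~ Int
  unify Int ~ Int
  unify Bool ~ Bool
  unify Bool ~ Bool
  unify Bool ~ Bool
  unify Bool ~ Bool
  unify Bool ~ Bool
  unify Bool ~ Bool
  unify Int ~ Int
  unify Int ~ Int
  unify Int ~ Int
\v._ : c -> Int
\w._ : d -> Bool
  unify c -> Int ~ (d -> Bool) -> e
  unify c ~ d -> Bool
  unify Int ~ e
_ _ : Int
  unify Int ~ Int
  unify Bool ~ Bool
  unify Bool ~ Bool
  unify Bool ~ Bool
  unify Bool ~ Bool
  unify Bool ~ Bool
\p._ : f -> Bool
  unify f -> Bool ~ Int -> g
  unify f ~ Int
  unify Bool ~ g
_ _ : Bool
  unify Bool ~ Bool
\q._ : h -> Bool
  unify h -> Bool ~ Int -> i
  unify h ~ Int
  unify Bool ~ i
_ _ : Bool
  unify Bool ~ Bool
  unify Bool ~ Bool
  unify Bool ~ Bool
  unify Bool ~ Bool

Answer: Bool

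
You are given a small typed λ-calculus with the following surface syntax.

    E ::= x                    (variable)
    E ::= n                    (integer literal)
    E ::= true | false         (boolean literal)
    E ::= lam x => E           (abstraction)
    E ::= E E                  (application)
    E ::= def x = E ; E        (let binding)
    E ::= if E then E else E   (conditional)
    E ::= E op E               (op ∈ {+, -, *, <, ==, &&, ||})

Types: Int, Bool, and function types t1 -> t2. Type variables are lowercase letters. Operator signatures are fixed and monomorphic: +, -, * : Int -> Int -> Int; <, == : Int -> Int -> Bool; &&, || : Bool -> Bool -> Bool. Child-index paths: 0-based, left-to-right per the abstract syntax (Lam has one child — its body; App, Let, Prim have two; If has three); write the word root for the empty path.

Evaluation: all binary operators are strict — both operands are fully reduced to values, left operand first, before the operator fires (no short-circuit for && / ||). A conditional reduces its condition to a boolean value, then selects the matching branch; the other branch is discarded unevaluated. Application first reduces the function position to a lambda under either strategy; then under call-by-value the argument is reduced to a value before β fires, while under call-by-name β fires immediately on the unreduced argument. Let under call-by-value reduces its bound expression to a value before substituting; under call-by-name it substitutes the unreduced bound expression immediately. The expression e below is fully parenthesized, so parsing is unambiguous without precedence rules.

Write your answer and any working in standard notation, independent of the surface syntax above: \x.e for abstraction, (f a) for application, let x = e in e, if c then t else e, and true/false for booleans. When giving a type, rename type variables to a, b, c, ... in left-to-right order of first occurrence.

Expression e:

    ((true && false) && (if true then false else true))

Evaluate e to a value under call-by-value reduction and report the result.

Derivation:
step 0: ((true && false) && (if true then false else true))
step 1: [delta@0] (false && (if true then false else true))
step 2: [if@1] (false && false)
step 3: [delta@root] false

Answer: false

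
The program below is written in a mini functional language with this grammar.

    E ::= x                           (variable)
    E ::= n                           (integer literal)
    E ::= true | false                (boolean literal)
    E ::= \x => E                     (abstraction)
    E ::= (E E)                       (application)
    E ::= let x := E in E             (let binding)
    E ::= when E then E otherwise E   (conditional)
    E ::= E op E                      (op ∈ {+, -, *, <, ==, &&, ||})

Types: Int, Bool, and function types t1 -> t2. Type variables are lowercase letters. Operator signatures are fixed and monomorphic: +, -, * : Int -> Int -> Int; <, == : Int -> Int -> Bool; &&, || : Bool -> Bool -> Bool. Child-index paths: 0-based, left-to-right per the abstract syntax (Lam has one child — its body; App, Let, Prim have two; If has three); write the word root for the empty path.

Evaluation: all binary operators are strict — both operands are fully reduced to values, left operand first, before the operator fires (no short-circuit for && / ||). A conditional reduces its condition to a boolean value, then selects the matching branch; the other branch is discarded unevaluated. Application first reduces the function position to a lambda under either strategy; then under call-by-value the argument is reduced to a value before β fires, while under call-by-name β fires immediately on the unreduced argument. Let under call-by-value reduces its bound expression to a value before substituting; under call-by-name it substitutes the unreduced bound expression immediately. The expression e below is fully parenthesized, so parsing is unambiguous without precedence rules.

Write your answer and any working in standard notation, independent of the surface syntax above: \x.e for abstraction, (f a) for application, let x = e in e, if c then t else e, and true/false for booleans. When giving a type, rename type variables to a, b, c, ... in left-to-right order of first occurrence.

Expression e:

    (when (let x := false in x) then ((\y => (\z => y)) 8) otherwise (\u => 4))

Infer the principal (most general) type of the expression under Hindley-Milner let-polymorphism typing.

Derivation:
let x : Bool
x : Bool
  unify Bool ~ Bool
y : a
\z._ : b -> a
\y._ : a -> b -> a
  unify a -> b -> a ~ Int -> c
  unify a ~ Int
  unify b -> Int ~ c
_ _ : b -> Int
\u._ : d -> Int
  unify b -> Int ~ d -> Int
  unify b ~ d
  unify Int ~ Int

Answer: a -> Int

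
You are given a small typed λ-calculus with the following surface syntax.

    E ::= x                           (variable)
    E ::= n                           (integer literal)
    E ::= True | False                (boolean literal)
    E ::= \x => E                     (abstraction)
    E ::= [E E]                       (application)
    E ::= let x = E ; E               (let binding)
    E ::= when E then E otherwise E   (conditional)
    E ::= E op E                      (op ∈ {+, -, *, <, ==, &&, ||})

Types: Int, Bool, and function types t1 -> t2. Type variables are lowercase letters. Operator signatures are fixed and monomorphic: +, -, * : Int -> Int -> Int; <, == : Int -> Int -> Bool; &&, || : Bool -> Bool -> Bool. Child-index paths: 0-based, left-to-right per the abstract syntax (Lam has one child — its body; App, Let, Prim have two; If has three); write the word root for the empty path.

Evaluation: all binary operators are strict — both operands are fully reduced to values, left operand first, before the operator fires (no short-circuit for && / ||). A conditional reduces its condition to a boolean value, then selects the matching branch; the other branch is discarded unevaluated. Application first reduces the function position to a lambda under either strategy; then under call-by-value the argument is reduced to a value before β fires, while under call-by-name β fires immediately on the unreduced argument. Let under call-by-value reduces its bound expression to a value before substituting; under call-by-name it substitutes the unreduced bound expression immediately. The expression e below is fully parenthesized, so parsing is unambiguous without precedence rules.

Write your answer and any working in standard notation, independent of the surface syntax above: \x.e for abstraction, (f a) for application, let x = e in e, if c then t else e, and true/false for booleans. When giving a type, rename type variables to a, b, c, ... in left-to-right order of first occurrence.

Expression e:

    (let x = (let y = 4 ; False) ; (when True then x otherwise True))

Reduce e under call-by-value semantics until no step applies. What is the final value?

Derivation:
step 0: (let x = (let y = 4 in false) in (if true then x else true))
step 1: [let@0] (let x = false in (if true then x else true))
step 2: [let@root] (if true then false else true)
step 3: [if@root] false

Answer: false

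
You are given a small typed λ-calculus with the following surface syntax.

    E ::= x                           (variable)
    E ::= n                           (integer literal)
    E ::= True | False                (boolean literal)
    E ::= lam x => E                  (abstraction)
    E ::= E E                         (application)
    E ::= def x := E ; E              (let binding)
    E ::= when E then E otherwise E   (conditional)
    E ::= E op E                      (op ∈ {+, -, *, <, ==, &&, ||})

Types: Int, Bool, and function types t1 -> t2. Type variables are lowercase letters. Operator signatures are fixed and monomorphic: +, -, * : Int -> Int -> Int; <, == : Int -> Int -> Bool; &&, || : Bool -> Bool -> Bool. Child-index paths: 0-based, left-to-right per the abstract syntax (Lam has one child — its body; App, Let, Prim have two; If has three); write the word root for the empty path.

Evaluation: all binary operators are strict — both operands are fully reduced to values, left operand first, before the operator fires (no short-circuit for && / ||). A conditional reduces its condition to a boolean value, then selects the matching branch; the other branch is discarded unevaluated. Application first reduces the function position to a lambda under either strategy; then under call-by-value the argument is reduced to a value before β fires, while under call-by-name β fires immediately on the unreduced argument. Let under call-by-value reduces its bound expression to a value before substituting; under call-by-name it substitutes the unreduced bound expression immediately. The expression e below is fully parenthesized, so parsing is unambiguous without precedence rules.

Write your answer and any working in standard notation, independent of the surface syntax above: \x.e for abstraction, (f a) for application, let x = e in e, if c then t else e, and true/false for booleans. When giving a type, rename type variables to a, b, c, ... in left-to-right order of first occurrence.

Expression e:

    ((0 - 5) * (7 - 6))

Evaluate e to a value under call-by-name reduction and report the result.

Answer: -5

Derivation:
step 0: ((0 - 5) * (7 - 6))
step 1: [delta@0] (-5 * (7 - 6))
step 2: [delta@1] (-5 * 1)
step 3: [delta@root] -5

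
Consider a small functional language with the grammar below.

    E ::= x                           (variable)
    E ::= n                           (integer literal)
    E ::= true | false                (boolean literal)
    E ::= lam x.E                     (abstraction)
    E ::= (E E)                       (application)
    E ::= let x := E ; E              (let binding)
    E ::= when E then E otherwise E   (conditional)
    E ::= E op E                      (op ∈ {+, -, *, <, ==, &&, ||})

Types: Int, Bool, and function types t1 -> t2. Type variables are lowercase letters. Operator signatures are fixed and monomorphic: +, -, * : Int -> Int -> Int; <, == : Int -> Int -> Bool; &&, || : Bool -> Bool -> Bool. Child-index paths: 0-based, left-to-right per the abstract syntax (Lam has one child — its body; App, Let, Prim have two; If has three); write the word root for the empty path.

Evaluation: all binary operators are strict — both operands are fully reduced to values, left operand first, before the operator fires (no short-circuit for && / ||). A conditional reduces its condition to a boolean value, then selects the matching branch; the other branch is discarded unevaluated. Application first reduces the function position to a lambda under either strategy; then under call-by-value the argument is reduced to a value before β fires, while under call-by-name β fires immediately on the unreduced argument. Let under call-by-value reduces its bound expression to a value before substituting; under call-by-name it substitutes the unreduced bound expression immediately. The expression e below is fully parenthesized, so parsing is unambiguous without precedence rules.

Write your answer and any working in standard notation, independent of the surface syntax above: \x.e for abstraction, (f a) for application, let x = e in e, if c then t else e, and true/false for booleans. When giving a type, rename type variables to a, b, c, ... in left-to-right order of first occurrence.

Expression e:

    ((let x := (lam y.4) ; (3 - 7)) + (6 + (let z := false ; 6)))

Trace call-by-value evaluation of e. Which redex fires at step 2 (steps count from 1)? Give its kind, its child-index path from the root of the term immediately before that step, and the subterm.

Answer: delta at 0 : (3 - 7)

Derivation:
step 0: ((let x = (\y.4) in (3 - 7)) + (6 + (let z = false in 6)))
step 1: [let@0] ((3 - 7) + (6 + (let z = false in 6)))
step 2: [delta@0] (-4 + (6 + (let z = false in 6)))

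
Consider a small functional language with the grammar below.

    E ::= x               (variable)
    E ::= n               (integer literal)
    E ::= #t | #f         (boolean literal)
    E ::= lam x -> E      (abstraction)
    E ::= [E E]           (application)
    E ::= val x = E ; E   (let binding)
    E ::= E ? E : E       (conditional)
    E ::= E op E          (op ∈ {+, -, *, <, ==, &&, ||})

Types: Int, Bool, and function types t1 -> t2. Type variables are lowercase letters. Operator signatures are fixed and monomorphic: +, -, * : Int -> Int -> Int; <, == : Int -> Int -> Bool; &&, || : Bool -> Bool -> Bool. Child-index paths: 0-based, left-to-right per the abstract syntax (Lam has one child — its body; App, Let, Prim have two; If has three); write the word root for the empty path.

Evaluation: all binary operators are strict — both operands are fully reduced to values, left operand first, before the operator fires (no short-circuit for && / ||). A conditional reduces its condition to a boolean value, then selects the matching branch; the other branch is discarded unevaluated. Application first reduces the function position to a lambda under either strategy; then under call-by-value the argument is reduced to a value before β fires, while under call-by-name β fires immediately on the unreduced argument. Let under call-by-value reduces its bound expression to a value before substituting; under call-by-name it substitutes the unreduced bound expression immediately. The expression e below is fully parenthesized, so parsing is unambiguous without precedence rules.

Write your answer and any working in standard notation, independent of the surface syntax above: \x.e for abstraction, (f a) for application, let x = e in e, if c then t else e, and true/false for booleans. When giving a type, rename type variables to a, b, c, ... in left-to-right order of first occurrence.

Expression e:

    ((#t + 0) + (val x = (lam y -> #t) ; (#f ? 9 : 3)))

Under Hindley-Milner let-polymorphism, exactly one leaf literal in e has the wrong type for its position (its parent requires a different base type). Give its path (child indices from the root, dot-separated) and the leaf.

Answer: 0.0 : true

Working:
  unify Bool ~ Int
  FAIL: mismatch Bool ~ Int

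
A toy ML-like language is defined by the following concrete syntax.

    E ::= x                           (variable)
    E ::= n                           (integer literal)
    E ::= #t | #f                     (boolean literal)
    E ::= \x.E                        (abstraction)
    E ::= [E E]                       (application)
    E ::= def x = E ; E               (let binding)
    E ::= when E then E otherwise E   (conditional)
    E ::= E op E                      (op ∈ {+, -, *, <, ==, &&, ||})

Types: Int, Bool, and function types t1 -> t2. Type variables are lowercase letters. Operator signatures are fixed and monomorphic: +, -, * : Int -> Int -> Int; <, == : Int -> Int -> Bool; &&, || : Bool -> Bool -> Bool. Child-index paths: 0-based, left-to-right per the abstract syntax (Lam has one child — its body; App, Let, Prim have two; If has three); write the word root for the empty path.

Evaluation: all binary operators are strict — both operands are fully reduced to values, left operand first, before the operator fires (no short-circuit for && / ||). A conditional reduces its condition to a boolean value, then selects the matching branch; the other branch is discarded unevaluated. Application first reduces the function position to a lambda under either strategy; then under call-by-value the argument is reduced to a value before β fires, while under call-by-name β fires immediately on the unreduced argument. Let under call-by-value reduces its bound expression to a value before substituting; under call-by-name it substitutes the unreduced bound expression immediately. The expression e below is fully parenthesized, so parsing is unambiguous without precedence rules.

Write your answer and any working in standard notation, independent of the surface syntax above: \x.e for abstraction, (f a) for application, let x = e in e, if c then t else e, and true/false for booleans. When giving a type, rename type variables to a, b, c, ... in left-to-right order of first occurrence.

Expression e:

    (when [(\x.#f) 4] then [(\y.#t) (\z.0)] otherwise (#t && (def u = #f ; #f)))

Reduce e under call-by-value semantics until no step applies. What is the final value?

Answer: false

Trace:
step 0: (if ((\x.false) 4) then ((\y.true) (\z.0)) else (true && (let u = false in false)))
step 1: [beta@0] (if false then ((\y.true) (\z.0)) else (true && (let u = false in false)))
step 2: [if@root] (true && (let u = false in false))
step 3: [let@1] (true && false)
step 4: [delta@root] false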